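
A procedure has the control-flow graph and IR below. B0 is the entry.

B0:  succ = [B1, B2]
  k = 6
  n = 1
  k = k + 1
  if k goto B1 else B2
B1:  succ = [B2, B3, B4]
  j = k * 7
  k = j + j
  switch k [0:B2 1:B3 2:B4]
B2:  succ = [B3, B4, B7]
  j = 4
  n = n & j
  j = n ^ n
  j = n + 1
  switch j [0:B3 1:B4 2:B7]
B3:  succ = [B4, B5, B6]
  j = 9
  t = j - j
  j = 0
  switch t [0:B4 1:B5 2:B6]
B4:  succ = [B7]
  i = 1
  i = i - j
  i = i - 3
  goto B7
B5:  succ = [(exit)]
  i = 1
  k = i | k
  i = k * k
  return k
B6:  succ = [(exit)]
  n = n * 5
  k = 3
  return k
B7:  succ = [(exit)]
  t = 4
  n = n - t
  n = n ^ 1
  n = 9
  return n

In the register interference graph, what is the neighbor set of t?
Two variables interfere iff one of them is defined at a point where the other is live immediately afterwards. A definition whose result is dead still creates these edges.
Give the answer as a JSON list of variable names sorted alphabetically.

Per-block:
  B0: {k,n} / ∅
  B1: {j,k} / {k}
  B2: {j,n} / {n}
  B3: {j,t} / ∅
  B4: {i} / {j}
  B5: {i,k} / {k}
  B6: {k,n} / {n}
  B7: {n,t} / {n}

Backward fixpoint:
  B0 li=∅ lo={k,n}
  B1 li={k,n} lo={j,k,n}
  B2 li={k,n} lo={j,k,n}
  B3 li={k,n} lo={j,k,n}
  B4 li={j,n} lo={n}
  B5 li={k} lo=∅
  B6 li={n} lo=∅
  B7 li={n} lo=∅

Interference:
  i↔{j,k,n}
  j↔{i,k,n,t}
  k↔{i,j,n,t}
  n↔{i,j,k,t}
  t↔{j,k,n}

N(t) = ["j", "k", "n"]

Answer: ["j", "k", "n"]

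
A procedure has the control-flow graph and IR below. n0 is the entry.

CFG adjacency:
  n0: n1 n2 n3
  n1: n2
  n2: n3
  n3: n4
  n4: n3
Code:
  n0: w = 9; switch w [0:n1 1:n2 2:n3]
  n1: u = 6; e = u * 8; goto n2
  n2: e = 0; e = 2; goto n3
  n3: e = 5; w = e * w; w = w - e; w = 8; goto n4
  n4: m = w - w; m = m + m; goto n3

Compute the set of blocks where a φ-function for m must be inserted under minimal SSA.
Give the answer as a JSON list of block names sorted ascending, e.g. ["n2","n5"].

Answer: ["n3"]

Working:
idom tree: n1←n0 n2←n0 n3←n0 n4←n3
Join-block Dom:
  n2: preds {n0,n1}: {n0} ∩ {n0,n1} = {n0}; idom=n0
  n3: preds {n0,n2,n4}: {n0} ∩ {n0,n2} ∩ {n0,n3,n4} = {n0}; idom=n0

Frontier:
  join n2 pred n0: · stop@n0
  join n2 pred n1: n1 stop@n0
  join n3 pred n0: · stop@n0
  join n3 pred n2: n2 stop@n0
  join n3 pred n4: n4→n3 stop@n0
  DF(n0)=∅
  DF(n1)={n2}
  DF(n2)={n3}
  DF(n3)={n3}
  DF(n4)={n3}

φ for m: defs {n4}
  DF⁺ = {n3}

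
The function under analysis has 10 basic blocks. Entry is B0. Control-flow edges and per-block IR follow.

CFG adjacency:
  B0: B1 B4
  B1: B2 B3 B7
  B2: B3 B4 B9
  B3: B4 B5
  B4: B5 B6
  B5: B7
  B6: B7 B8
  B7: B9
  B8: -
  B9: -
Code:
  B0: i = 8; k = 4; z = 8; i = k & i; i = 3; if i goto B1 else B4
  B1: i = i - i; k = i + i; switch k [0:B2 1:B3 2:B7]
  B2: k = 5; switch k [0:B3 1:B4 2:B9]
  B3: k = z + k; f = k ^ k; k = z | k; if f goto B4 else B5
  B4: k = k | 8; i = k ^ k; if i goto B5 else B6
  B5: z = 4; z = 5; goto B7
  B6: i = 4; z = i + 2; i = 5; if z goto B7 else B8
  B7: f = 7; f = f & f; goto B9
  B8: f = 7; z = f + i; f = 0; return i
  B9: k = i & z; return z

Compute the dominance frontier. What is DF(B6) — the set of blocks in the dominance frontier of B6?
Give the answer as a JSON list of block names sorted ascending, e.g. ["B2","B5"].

Answer: ["B7"]

Working:
idom tree: B1←B0 B2←B1 B3←B1 B4←B0 B5←B0 B6←B4 B7←B0 B8←B6 B9←B0
Join-block Dom:
  B3: preds {B1,B2}: {B0,B1} ∩ {B0,B1,B2} = {B0,B1}; idom=B1
  B4: preds {B0,B2,B3}: {B0} ∩ {B0,B1,B2} ∩ {B0,B1,B3} = {B0}; idom=B0
  B5: preds {B3,B4}: {B0,B1,B3} ∩ {B0,B4} = {B0}; idom=B0
  B7: preds {B1,B5,B6}: {B0,B1} ∩ {B0,B5} ∩ {B0,B4,B6} = {B0}; idom=B0
  B9: preds {B2,B7}: {B0,B1,B2} ∩ {B0,B7} = {B0}; idom=B0

DF walk-up:
  join B3 pred B1: · stop@B1
  join B3 pred B2: B2 stop@B1
  join B4 pred B0: · stop@B0
  join B4 pred B2: B2→B1 stop@B0
  join B4 pred B3: B3→B1 stop@B0
  join B5 pred B3: B3→B1 stop@B0
  join B5 pred B4: B4 stop@B0
  join B7 pred B1: B1 stop@B0
  join B7 pred B5: B5 stop@B0
  join B7 pred B6: B6→B4 stop@B0
  join B9 pred B2: B2→B1 stop@B0
  join B9 pred B7: B7 stop@B0
  B0 → ∅
  B1 → {B4,B5,B7,B9}
  B2 → {B3,B4,B9}
  B3 → {B4,B5}
  B4 → {B5,B7}
  B5 → {B7}
  B6 → {B7}
  B7 → {B9}
  B8 → ∅
  B9 → ∅

DF(B6) = ["B7"]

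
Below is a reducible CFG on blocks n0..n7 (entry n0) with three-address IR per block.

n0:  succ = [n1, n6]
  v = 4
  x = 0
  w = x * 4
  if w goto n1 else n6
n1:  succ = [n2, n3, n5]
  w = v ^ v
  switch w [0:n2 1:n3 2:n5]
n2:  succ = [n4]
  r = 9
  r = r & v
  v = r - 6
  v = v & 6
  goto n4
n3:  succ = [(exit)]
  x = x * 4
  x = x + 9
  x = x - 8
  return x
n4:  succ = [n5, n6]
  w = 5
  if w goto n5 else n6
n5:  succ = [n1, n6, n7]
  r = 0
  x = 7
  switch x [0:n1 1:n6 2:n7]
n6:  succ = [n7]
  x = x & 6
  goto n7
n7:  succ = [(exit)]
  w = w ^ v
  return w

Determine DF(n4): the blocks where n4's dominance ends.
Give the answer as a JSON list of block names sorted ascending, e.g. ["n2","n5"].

Answer: ["n5", "n6"]

Analysis:
idom tree: n1←n0 n2←n1 n3←n1 n4←n2 n5←n1 n6←n0 n7←n0
Dom at joins:
  n1: preds {n0,n5}: {n0} ∩ {n0,n1,n5} = {n0}; idom=n0
  n5: preds {n1,n4}: {n0,n1} ∩ {n0,n1,n2,n4} = {n0,n1}; idom=n1
  n6: preds {n0,n4,n5}: {n0} ∩ {n0,n1,n2,n4} ∩ {n0,n1,n5} = {n0}; idom=n0
  n7: preds {n5,n6}: {n0,n1,n5} ∩ {n0,n6} = {n0}; idom=n0

Frontier:
  join n1 pred n0: · stop@n0
  join n1 pred n5: n5→n1 stop@n0
  join n5 pred n1: · stop@n1
  join n5 pred n4: n4→n2 stop@n1
  join n6 pred n0: · stop@n0
  join n6 pred n4: n4→n2→n1 stop@n0
  join n6 pred n5: n5→n1 stop@n0
  join n7 pred n5: n5→n1 stop@n0
  join n7 pred n6: n6 stop@n0
  DF(n0)=∅
  DF(n1)={n1,n6,n7}
  DF(n2)={n5,n6}
  DF(n3)=∅
  DF(n4)={n5,n6}
  DF(n5)={n1,n6,n7}
  DF(n6)={n7}
  DF(n7)=∅

DF(n4) = ["n5", "n6"]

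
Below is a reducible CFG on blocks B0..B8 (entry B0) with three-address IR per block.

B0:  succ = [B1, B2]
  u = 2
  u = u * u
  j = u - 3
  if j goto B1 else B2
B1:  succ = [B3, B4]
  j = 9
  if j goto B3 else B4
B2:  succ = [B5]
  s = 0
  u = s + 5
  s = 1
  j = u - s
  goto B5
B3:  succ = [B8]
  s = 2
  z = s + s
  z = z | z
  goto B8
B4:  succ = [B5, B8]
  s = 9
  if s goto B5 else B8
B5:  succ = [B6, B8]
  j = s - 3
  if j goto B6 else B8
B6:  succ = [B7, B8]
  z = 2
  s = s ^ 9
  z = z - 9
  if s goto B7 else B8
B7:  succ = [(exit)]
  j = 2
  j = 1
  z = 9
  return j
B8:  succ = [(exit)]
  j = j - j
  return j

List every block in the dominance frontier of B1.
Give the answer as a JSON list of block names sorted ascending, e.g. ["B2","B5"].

Answer: ["B5", "B8"]

Working:
idom tree: B1←B0 B2←B0 B3←B1 B4←B1 B5←B0 B6←B5 B7←B6 B8←B0
Join-block Dom:
  B5: preds {B2,B4}: {B0,B2} ∩ {B0,B1,B4} = {B0}; idom=B0
  B8: preds {B3,B4,B5,B6}: {B0,B1,B3} ∩ {B0,B1,B4} ∩ {B0,B5} ∩ {B0,B5,B6} = {B0}; idom=B0

DF derivation:
  join B5 pred B2: B2 stop@B0
  join B5 pred B4: B4→B1 stop@B0
  join B8 pred B3: B3→B1 stop@B0
  join B8 pred B4: B4→B1 stop@B0
  join B8 pred B5: B5 stop@B0
  join B8 pred B6: B6→B5 stop@B0
  B0: DF=∅
  B1: DF={B5,B8}
  B2: DF={B5}
  B3: DF={B8}
  B4: DF={B5,B8}
  B5: DF={B8}
  B6: DF={B8}
  B7: DF=∅
  B8: DF=∅

DF(B1) = ["B5", "B8"]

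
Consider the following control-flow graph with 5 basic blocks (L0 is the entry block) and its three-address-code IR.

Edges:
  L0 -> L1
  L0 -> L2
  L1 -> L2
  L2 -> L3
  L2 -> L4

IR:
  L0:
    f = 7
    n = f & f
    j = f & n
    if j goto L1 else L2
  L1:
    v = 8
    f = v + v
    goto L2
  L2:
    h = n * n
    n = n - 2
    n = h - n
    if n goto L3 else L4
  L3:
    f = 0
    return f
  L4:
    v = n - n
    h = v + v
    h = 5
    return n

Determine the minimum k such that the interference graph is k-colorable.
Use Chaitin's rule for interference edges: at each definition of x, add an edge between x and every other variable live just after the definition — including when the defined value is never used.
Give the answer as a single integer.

Answer: 2

Derivation:
Block summaries:
  L0 def {f,j,n} use ∅
  L1 def {f,v} use ∅
  L2 def {h,n} use {n}
  L3 def {f} use ∅
  L4 def {h,v} use {n}

Live sets:
  live L0: ∅→{n}
  live L1: {n}→{n}
  live L2: {n}→{n}
  live L3: ∅→∅
  live L4: {n}→∅

Interference:
  f: {n}
  h: {n}
  j: {n}
  n: {f,h,j,v}
  v: {n}

Chromatic number:
  {f,n} pairwise interfere (2-clique) ⇒ χ ≥ 2
  2-colouring: R0={n}  R1={f,h,j,v}
  χ = 2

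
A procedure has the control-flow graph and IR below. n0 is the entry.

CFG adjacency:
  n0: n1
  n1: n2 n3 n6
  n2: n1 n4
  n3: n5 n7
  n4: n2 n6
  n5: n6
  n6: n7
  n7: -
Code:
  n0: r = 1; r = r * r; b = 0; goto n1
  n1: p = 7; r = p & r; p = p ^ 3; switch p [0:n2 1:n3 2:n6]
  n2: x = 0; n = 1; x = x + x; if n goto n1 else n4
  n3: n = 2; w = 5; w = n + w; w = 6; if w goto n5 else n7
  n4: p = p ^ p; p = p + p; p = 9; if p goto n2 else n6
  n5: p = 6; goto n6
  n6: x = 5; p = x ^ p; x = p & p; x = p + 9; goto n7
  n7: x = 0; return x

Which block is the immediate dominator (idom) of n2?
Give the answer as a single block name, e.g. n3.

Answer: n1

Analysis:
idom tree: n1←n0 n2←n1 n3←n1 n4←n2 n5←n3 n6←n1 n7←n1
Join-block Dom:
  n1: preds {n0,n2}: {n0} ∩ {n0,n1,n2} = {n0}; idom=n0
  n2: preds {n1,n4}: {n0,n1} ∩ {n0,n1,n2,n4} = {n0,n1}; idom=n1
  n6: preds {n1,n4,n5}: {n0,n1} ∩ {n0,n1,n2,n4} ∩ {n0,n1,n3,n5} = {n0,n1}; idom=n1
  n7: preds {n3,n6}: {n0,n1,n3} ∩ {n0,n1,n6} = {n0,n1}; idom=n1

idom(n2) = n1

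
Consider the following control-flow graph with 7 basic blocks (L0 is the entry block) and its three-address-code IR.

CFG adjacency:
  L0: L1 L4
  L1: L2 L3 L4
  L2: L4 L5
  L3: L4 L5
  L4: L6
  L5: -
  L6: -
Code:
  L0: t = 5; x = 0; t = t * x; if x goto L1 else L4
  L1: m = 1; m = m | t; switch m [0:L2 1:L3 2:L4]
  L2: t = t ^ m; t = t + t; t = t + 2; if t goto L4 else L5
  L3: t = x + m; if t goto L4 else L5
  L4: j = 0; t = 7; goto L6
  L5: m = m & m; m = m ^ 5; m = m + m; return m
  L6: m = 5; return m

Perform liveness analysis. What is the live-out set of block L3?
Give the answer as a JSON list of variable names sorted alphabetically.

Answer: ["m"]

Derivation:
def/use:
  L0: {t,x} / ∅
  L1: {m} / {t}
  L2: {t} / {m,t}
  L3: {t} / {m,x}
  L4: {j,t} / ∅
  L5: {m} / {m}
  L6: {m} / ∅

Liveness:
  L0: in=∅ out={t,x}
  L1: in={t,x} out={m,t,x}
  L2: in={m,t} out={m}
  L3: in={m,x} out={m}
  L4: in=∅ out=∅
  L5: in={m} out=∅
  L6: in=∅ out=∅

live-out(L3) = ["m"]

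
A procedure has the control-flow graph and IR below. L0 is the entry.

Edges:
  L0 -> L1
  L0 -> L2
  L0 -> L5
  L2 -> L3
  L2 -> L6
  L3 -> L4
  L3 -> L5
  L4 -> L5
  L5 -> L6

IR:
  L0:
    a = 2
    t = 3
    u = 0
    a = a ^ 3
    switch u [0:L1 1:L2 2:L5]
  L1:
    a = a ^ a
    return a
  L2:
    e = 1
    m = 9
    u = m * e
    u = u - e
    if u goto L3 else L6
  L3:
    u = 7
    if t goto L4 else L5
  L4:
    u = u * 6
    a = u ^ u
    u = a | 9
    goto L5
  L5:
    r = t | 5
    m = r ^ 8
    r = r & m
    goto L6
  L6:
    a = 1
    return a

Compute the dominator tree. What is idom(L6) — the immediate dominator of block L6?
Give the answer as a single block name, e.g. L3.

idom tree: L1←L0 L2←L0 L3←L2 L4←L3 L5←L0 L6←L0
Dom∩ at merges:
  L5: preds {L0,L3,L4}: {L0} ∩ {L0,L2,L3} ∩ {L0,L2,L3,L4} = {L0}; idom=L0
  L6: preds {L2,L5}: {L0,L2} ∩ {L0,L5} = {L0}; idom=L0

idom(L6) = L0

Answer: L0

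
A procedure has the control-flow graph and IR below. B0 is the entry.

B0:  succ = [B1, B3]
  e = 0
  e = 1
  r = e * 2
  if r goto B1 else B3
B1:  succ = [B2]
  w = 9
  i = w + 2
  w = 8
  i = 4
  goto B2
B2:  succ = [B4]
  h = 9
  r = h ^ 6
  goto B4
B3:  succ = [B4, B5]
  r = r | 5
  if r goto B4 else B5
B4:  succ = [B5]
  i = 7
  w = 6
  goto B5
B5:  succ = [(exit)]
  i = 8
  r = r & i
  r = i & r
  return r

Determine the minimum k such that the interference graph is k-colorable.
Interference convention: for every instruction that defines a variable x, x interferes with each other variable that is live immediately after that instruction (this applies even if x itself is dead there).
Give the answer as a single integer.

Answer: 2

Working:
Block summaries:
  B0 def {e,r} use ∅
  B1 def {i,w} use ∅
  B2 def {h,r} use ∅
  B3 def {r} use {r}
  B4 def {i,w} use ∅
  B5 def {i,r} use {r}

Backward fixpoint:
  B0 li=∅ lo={r}
  B1 li=∅ lo=∅
  B2 li=∅ lo={r}
  B3 li={r} lo={r}
  B4 li={r} lo={r}
  B5 li={r} lo=∅

Conflict graph:
  e↔∅
  h↔∅
  i↔{r}
  r↔{i,w}
  w↔{r}

Registers:
  clique {i,r} ⇒ need ≥ 2
  2-colouring: r0={e,h,r}  r1={i,w}
  χ = 2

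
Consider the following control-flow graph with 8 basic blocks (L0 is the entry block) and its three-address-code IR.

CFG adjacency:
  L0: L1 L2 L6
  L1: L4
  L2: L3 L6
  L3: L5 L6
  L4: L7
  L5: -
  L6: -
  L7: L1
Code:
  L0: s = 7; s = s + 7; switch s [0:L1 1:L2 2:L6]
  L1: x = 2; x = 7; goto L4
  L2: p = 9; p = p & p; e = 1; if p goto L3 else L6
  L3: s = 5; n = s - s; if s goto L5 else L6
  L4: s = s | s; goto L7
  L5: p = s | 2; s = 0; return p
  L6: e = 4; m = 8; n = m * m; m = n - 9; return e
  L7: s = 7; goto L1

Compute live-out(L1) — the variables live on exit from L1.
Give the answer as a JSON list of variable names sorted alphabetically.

Block summaries:
  L0 def {s} use ∅
  L1 def {x} use ∅
  L2 def {e,p} use ∅
  L3 def {n,s} use ∅
  L4 def {s} use {s}
  L5 def {p,s} use {s}
  L6 def {e,m,n} use ∅
  L7 def {s} use ∅

Liveness:
  live L0: ∅→{s}
  live L1: {s}→{s}
  live L2: ∅→∅
  live L3: ∅→{s}
  live L4: {s}→∅
  live L5: {s}→∅
  live L6: ∅→∅
  live L7: ∅→{s}

live-out(L1) = ["s"]

Answer: ["s"]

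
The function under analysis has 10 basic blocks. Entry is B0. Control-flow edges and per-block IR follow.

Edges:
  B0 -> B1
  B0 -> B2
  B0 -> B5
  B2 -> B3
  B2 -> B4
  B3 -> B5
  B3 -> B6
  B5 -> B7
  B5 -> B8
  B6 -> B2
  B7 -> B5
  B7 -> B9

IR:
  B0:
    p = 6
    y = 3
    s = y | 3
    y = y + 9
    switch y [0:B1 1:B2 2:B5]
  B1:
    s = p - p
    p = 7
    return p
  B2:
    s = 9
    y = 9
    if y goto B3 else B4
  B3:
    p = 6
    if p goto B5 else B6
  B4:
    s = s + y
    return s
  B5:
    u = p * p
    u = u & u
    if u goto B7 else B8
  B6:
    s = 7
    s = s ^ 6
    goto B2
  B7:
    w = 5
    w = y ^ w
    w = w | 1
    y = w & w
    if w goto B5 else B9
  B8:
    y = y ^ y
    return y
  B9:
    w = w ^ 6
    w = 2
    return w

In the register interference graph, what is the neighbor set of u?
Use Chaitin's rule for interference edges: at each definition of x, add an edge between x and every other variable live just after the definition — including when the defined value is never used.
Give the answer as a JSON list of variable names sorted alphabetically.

def/use:
  B0: {p,s,y} / ∅
  B1: {p,s} / {p}
  B2: {s,y} / ∅
  B3: {p} / ∅
  B4: {s} / {s,y}
  B5: {u} / {p}
  B6: {s} / ∅
  B7: {w,y} / {y}
  B8: {y} / {y}
  B9: {w} / {w}

Live sets:
  live B0: ∅→{p,y}
  live B1: {p}→∅
  live B2: ∅→{s,y}
  live B3: {y}→{p,y}
  live B4: {s,y}→∅
  live B5: {p,y}→{p,y}
  live B6: ∅→∅
  live B7: {p,y}→{p,w,y}
  live B8: {y}→∅
  live B9: {w}→∅

Conflict graph:
  p↔{s,u,w,y}
  s↔{p,y}
  u↔{p,y}
  w↔{p,y}
  y↔{p,s,u,w}

N(u) = ["p", "y"]

Answer: ["p", "y"]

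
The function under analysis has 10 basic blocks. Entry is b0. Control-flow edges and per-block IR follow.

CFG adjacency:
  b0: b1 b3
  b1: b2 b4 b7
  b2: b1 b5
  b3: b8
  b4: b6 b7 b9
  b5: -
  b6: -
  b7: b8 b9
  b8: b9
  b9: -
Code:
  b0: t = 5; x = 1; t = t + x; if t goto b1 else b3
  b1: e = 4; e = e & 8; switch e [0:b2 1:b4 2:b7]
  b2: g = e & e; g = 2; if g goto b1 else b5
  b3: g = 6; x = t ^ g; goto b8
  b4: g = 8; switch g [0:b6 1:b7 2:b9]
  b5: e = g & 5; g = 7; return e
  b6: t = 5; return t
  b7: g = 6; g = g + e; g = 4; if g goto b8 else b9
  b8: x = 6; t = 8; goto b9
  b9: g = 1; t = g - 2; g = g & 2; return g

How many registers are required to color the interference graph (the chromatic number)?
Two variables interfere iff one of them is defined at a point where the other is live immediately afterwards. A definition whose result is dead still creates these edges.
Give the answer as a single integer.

Answer: 2

Working:
def/use:
  b0: def={t,x} ue=∅
  b1: def={e} ue=∅
  b2: def={g} ue={e}
  b3: def={g,x} ue={t}
  b4: def={g} ue=∅
  b5: def={e,g} ue={g}
  b6: def={t} ue=∅
  b7: def={g} ue={e}
  b8: def={t,x} ue=∅
  b9: def={g,t} ue=∅

Liveness:
  b0: in=∅ out={t}
  b1: in=∅ out={e}
  b2: in={e} out={g}
  b3: in={t} out=∅
  b4: in={e} out={e}
  b5: in={g} out=∅
  b6: in=∅ out=∅
  b7: in={e} out=∅
  b8: in=∅ out=∅
  b9: in=∅ out=∅

Conflict graph:
  e↔{g}
  g↔{e,t}
  t↔{g,x}
  x↔{t}

Colouring:
  clique {e,g} ⇒ need ≥ 2
  2-colouring: c0={g,x}  c1={e,t}
  χ = 2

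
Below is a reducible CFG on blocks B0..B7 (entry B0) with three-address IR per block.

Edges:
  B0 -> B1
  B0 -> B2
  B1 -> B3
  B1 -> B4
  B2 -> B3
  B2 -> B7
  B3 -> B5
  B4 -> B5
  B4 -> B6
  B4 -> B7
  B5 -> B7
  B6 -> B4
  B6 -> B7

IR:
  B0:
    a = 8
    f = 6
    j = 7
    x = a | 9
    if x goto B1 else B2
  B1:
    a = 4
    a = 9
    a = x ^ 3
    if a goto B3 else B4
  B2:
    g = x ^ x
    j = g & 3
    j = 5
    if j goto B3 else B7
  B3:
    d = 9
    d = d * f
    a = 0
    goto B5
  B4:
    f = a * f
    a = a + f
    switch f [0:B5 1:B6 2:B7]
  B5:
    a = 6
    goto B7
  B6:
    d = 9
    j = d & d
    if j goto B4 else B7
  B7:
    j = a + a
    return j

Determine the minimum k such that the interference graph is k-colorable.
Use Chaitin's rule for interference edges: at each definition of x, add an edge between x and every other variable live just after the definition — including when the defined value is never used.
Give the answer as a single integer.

def/use:
  B0: def={a,f,j,x} ue=∅
  B1: def={a} ue={x}
  B2: def={g,j} ue={x}
  B3: def={a,d} ue={f}
  B4: def={a,f} ue={a,f}
  B5: def={a} ue=∅
  B6: def={d,j} ue=∅
  B7: def={j} ue={a}

Liveness:
  B0 li=∅ lo={a,f,x}
  B1 li={f,x} lo={a,f}
  B2 li={a,f,x} lo={a,f}
  B3 li={f} lo=∅
  B4 li={a,f} lo={a,f}
  B5 li=∅ lo={a}
  B6 li={a,f} lo={a,f}
  B7 li={a} lo=∅

Interfere edges:
  a — {d,f,g,j,x}
  d — {a,f}
  f — {a,d,g,j,x}
  g — {a,f}
  j — {a,f}
  x — {a,f}

Registers:
  clique {a,d,f} ⇒ need ≥ 3
  assign a→r0 d→r2 f→r1 g→r2 j→r2 x→r2 — no edge inside a register ⇒ χ ≤ 3
  χ = 3

Answer: 3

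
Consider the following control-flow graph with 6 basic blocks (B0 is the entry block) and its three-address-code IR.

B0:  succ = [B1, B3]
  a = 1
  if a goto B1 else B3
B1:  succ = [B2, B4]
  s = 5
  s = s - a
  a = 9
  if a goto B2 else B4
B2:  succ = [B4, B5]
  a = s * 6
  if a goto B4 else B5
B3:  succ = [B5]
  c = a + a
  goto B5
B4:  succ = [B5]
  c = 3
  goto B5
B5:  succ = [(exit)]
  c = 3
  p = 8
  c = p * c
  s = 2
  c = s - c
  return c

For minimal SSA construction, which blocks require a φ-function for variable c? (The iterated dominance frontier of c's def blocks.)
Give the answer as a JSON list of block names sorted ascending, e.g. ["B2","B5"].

Answer: ["B5"]

Derivation:
idom tree: B1←B0 B2←B1 B3←B0 B4←B1 B5←B0
Dom at joins:
  B4: preds {B1,B2}: {B0,B1} ∩ {B0,B1,B2} = {B0,B1}; idom=B1
  B5: preds {B2,B3,B4}: {B0,B1,B2} ∩ {B0,B3} ∩ {B0,B1,B4} = {B0}; idom=B0

Frontier:
  B4←B1: walk · to B1
  B4←B2: walk B2 to B1
  B5←B2: walk B2→B1 to B0
  B5←B3: walk B3 to B0
  B5←B4: walk B4→B1 to B0
  B0: DF=∅
  B1: DF={B5}
  B2: DF={B4,B5}
  B3: DF={B5}
  B4: DF={B5}
  B5: DF=∅

φ for c: defs {B3,B4,B5}
  DF⁺ = {B5}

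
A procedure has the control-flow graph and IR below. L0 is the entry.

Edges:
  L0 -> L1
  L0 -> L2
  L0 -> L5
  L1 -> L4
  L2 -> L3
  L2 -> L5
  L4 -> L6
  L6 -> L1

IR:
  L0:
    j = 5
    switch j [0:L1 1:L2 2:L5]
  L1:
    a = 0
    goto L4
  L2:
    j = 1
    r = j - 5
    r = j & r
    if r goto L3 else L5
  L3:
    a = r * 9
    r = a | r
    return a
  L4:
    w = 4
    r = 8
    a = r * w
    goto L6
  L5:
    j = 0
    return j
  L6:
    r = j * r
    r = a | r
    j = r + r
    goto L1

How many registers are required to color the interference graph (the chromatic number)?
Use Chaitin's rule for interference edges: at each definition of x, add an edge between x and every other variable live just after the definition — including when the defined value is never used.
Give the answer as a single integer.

Answer: 3

Analysis:
Block summaries:
  L0 def {j} use ∅
  L1 def {a} use ∅
  L2 def {j,r} use ∅
  L3 def {a,r} use {r}
  L4 def {a,r,w} use ∅
  L5 def {j} use ∅
  L6 def {j,r} use {a,j,r}

Liveness:
  L0: in=∅ out={j}
  L1: in={j} out={j}
  L2: in=∅ out={r}
  L3: in={r} out=∅
  L4: in={j} out={a,j,r}
  L5: in=∅ out=∅
  L6: in={a,j,r} out={j}

Interference:
  a — {j,r}
  j — {a,r,w}
  r — {a,j,w}
  w — {j,r}

Chromatic number:
  clique {a,j,r} ⇒ need ≥ 3
  assign a→r2 j→r0 r→r1 w→r2 — no edge inside a register ⇒ χ ≤ 3
  χ = 3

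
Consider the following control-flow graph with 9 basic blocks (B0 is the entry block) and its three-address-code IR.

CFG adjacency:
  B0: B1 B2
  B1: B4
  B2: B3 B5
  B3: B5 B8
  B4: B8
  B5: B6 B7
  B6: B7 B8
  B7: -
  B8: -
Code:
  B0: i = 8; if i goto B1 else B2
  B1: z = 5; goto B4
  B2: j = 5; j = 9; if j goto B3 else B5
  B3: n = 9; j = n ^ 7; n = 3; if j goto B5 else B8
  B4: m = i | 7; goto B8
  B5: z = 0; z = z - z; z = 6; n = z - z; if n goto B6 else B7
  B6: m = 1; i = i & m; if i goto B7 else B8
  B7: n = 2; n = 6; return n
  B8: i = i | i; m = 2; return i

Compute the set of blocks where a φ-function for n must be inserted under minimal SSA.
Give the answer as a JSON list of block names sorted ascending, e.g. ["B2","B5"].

Answer: ["B5", "B8"]

Derivation:
idom tree: B1←B0 B2←B0 B3←B2 B4←B1 B5←B2 B6←B5 B7←B5 B8←B0
Join-block Dom:
  B5: preds {B2,B3}: {B0,B2} ∩ {B0,B2,B3} = {B0,B2}; idom=B2
  B7: preds {B5,B6}: {B0,B2,B5} ∩ {B0,B2,B5,B6} = {B0,B2,B5}; idom=B5
  B8: preds {B3,B4,B6}: {B0,B2,B3} ∩ {B0,B1,B4} ∩ {B0,B2,B5,B6} = {B0}; idom=B0

DF walk-up:
  B5←B2: walk · to B2
  B5←B3: walk B3 to B2
  B7←B5: walk · to B5
  B7←B6: walk B6 to B5
  B8←B3: walk B3→B2 to B0
  B8←B4: walk B4→B1 to B0
  B8←B6: walk B6→B5→B2 to B0
  DF(B0)=∅
  DF(B1)={B8}
  DF(B2)={B8}
  DF(B3)={B5,B8}
  DF(B4)={B8}
  DF(B5)={B8}
  DF(B6)={B7,B8}
  DF(B7)=∅
  DF(B8)=∅

φ for n: defs {B3,B5,B7}
  DF⁺ = {B5,B8}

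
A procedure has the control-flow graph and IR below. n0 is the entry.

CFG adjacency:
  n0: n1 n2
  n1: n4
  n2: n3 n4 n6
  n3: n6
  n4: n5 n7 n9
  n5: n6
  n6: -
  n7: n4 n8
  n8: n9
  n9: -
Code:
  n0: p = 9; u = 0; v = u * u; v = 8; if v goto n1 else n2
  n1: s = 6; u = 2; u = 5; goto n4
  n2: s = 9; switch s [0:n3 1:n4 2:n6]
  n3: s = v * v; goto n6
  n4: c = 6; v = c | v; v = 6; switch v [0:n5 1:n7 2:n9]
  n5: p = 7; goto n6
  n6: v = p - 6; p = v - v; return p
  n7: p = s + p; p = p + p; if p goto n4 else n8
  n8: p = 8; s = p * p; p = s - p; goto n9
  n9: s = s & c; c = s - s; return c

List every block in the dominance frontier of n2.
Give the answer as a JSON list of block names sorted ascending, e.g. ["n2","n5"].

idom tree: n1←n0 n2←n0 n3←n2 n4←n0 n5←n4 n6←n0 n7←n4 n8←n7 n9←n4
Dom at joins:
  n4: preds {n1,n2,n7}: {n0,n1} ∩ {n0,n2} ∩ {n0,n4,n7} = {n0}; idom=n0
  n6: preds {n2,n3,n5}: {n0,n2} ∩ {n0,n2,n3} ∩ {n0,n4,n5} = {n0}; idom=n0
  n9: preds {n4,n8}: {n0,n4} ∩ {n0,n4,n7,n8} = {n0,n4}; idom=n4

DF walk-up:
  n4←n1: walk n1 to n0
  n4←n2: walk n2 to n0
  n4←n7: walk n7→n4 to n0
  n6←n2: walk n2 to n0
  n6←n3: walk n3→n2 to n0
  n6←n5: walk n5→n4 to n0
  n9←n4: walk · to n4
  n9←n8: walk n8→n7 to n4
  DF(n0)=∅
  DF(n1)={n4}
  DF(n2)={n4,n6}
  DF(n3)={n6}
  DF(n4)={n4,n6}
  DF(n5)={n6}
  DF(n6)=∅
  DF(n7)={n4,n9}
  DF(n8)={n9}
  DF(n9)=∅

DF(n2) = ["n4", "n6"]

Answer: ["n4", "n6"]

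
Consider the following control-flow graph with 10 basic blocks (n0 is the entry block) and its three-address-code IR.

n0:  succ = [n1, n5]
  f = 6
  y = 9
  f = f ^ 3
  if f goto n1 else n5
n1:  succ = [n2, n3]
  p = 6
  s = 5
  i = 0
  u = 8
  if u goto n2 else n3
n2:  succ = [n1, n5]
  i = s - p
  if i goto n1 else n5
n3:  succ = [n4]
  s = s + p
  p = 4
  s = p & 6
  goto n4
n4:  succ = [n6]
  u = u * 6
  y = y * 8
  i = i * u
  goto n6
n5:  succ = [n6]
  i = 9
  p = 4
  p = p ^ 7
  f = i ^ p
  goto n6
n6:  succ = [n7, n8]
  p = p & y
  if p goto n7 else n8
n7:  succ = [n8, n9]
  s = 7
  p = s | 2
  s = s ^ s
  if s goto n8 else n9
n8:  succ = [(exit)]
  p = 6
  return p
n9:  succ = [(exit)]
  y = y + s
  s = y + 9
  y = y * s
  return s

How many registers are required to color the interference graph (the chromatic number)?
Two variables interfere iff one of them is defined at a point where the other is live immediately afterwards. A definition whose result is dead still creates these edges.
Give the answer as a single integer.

Answer: 5

Analysis:
def/use:
  n0: {f,y} / ∅
  n1: {i,p,s,u} / ∅
  n2: {i} / {p,s}
  n3: {p,s} / {p,s}
  n4: {i,u,y} / {i,u,y}
  n5: {f,i,p} / ∅
  n6: {p} / {p,y}
  n7: {p,s} / ∅
  n8: {p} / ∅
  n9: {s,y} / {s,y}

Live sets:
  n0: in=∅ out={y}
  n1: in={y} out={i,p,s,u,y}
  n2: in={p,s,y} out={y}
  n3: in={i,p,s,u,y} out={i,p,u,y}
  n4: in={i,p,u,y} out={p,y}
  n5: in={y} out={p,y}
  n6: in={p,y} out={y}
  n7: in={y} out={s,y}
  n8: in=∅ out=∅
  n9: in={s,y} out=∅

Interfere edges:
  f: {p,y}
  i: {p,s,u,y}
  p: {f,i,s,u,y}
  s: {i,p,u,y}
  u: {i,p,s,y}
  y: {f,i,p,s,u}

Chromatic number:
  lower bound: {i,p,s,u,y} mutually conflict ⇒ χ ≥ 5
  5-colouring: R0={p}  R1={y}  R2={f,i}  R3={s}  R4={u}
  χ = 5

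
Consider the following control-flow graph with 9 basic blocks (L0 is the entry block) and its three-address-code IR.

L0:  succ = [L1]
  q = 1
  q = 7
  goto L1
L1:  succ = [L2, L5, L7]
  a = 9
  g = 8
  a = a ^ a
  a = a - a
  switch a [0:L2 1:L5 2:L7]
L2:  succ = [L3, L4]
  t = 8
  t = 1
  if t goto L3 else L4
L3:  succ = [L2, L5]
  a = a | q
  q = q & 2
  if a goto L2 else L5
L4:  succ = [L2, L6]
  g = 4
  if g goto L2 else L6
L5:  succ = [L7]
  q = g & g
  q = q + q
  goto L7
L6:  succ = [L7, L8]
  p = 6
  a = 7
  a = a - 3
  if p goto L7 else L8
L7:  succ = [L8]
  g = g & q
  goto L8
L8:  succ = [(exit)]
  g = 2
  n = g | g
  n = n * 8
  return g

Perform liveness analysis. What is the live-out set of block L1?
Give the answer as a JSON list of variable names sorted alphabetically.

def/use:
  L0: def={q} ue=∅
  L1: def={a,g} ue=∅
  L2: def={t} ue=∅
  L3: def={a,q} ue={a,q}
  L4: def={g} ue=∅
  L5: def={q} ue={g}
  L6: def={a,p} ue=∅
  L7: def={g} ue={g,q}
  L8: def={g,n} ue=∅

Live sets:
  live L0: ∅→{q}
  live L1: {q}→{a,g,q}
  live L2: {a,g,q}→{a,g,q}
  live L3: {a,g,q}→{a,g,q}
  live L4: {a,q}→{a,g,q}
  live L5: {g}→{g,q}
  live L6: {g,q}→{g,q}
  live L7: {g,q}→∅
  live L8: ∅→∅

live-out(L1) = ["a", "g", "q"]

Answer: ["a", "g", "q"]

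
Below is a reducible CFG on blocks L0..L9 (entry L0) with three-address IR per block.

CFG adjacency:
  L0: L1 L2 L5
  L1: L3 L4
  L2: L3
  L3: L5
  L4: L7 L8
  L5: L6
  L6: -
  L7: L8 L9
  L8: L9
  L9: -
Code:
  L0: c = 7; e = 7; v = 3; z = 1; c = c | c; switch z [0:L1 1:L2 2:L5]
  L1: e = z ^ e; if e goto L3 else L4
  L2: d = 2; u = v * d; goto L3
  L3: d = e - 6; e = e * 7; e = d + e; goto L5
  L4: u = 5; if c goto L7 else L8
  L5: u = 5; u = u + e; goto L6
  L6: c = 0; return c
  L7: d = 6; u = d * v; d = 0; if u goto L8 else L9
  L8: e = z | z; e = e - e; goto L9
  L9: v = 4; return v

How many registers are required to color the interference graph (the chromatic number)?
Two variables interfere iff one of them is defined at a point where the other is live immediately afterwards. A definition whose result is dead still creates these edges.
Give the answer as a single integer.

Per-block:
  L0: {c,e,v,z} / ∅
  L1: {e} / {e,z}
  L2: {d,u} / {v}
  L3: {d,e} / {e}
  L4: {u} / {c}
  L5: {u} / {e}
  L6: {c} / ∅
  L7: {d,u} / {v}
  L8: {e} / {z}
  L9: {v} / ∅

Liveness:
  live L0: ∅→{c,e,v,z}
  live L1: {c,e,v,z}→{c,e,v,z}
  live L2: {e,v}→{e}
  live L3: {e}→{e}
  live L4: {c,v,z}→{v,z}
  live L5: {e}→∅
  live L6: ∅→∅
  live L7: {v,z}→{z}
  live L8: {z}→∅
  live L9: ∅→∅

Interfere edges:
  c: {e,u,v,z}
  d: {e,u,v,z}
  e: {c,d,u,v,z}
  u: {c,d,e,v,z}
  v: {c,d,e,u,z}
  z: {c,d,e,u,v}

Registers:
  clique {c,e,u,v,z} ⇒ need ≥ 5
  5-colouring: c0={e}  c1={u}  c2={v}  c3={z}  c4={c,d}
  χ = 5

Answer: 5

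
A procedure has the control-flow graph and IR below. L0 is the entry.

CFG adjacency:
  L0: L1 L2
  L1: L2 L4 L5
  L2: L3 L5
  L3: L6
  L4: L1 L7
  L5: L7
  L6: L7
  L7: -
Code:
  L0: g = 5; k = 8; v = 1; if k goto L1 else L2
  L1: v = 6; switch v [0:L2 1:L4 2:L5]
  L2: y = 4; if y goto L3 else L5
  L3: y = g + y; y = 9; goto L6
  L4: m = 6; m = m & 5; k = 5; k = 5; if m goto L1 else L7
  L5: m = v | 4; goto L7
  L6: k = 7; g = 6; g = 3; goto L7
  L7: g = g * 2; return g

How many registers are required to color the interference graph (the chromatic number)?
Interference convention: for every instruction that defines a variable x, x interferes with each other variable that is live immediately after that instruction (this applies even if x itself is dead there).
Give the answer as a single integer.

Per-block:
  L0: {g,k,v} / ∅
  L1: {v} / ∅
  L2: {y} / ∅
  L3: {y} / {g,y}
  L4: {k,m} / ∅
  L5: {m} / {v}
  L6: {g,k} / ∅
  L7: {g} / {g}

Backward fixpoint:
  live L0: ∅→{g,v}
  live L1: {g}→{g,v}
  live L2: {g,v}→{g,v,y}
  live L3: {g,y}→∅
  live L4: {g}→{g}
  live L5: {g,v}→{g}
  live L6: ∅→{g}
  live L7: {g}→∅

Interfere edges:
  g: {k,m,v,y}
  k: {g,m,v}
  m: {g,k}
  v: {g,k,y}
  y: {g,v}

Registers:
  lower bound: {g,k,m} mutually conflict ⇒ χ ≥ 3
  assign g→c0 k→c1 m→c2 v→c2 y→c1 — no edge inside a register ⇒ χ ≤ 3
  χ = 3

Answer: 3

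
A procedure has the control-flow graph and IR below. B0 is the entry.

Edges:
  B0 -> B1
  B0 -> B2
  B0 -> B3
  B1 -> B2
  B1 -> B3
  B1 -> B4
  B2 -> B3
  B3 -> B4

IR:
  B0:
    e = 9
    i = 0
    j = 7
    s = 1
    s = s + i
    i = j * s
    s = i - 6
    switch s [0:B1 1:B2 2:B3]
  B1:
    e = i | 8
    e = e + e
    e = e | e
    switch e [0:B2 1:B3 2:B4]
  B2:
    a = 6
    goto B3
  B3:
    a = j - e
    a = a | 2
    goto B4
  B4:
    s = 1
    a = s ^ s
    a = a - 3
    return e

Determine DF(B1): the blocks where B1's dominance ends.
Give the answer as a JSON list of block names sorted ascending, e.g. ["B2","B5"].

Answer: ["B2", "B3", "B4"]

Working:
idom tree: B1←B0 B2←B0 B3←B0 B4←B0
Dom∩ at merges:
  B2: preds {B0,B1}: {B0} ∩ {B0,B1} = {B0}; idom=B0
  B3: preds {B0,B1,B2}: {B0} ∩ {B0,B1} ∩ {B0,B2} = {B0}; idom=B0
  B4: preds {B1,B3}: {B0,B1} ∩ {B0,B3} = {B0}; idom=B0

DF derivation:
  B2←B0: walk · to B0
  B2←B1: walk B1 to B0
  B3←B0: walk · to B0
  B3←B1: walk B1 to B0
  B3←B2: walk B2 to B0
  B4←B1: walk B1 to B0
  B4←B3: walk B3 to B0
  DF(B0)=∅
  DF(B1)={B2,B3,B4}
  DF(B2)={B3}
  DF(B3)={B4}
  DF(B4)=∅

DF(B1) = ["B2", "B3", "B4"]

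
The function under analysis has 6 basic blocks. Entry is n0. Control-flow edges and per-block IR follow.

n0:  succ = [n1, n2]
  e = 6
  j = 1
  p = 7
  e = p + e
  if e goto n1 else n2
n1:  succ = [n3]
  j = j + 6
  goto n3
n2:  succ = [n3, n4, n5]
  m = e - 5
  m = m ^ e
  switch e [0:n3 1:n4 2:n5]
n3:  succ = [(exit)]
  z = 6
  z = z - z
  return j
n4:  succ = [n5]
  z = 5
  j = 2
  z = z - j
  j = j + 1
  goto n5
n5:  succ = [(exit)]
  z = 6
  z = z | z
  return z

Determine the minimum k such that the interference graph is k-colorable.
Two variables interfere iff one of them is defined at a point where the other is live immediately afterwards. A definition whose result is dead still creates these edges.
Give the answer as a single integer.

Answer: 3

Derivation:
Per-block:
  n0: {e,j,p} / ∅
  n1: {j} / {j}
  n2: {m} / {e}
  n3: {z} / {j}
  n4: {j,z} / ∅
  n5: {z} / ∅

Backward fixpoint:
  n0 li=∅ lo={e,j}
  n1 li={j} lo={j}
  n2 li={e,j} lo={j}
  n3 li={j} lo=∅
  n4 li=∅ lo=∅
  n5 li=∅ lo=∅

Interference:
  e↔{j,m,p}
  j↔{e,m,p,z}
  m↔{e,j}
  p↔{e,j}
  z↔{j}

Registers:
  clique {e,j,m} ⇒ need ≥ 3
  assign e→r1 j→r0 m→r2 p→r2 z→r1 — no edge inside a register ⇒ χ ≤ 3
  χ = 3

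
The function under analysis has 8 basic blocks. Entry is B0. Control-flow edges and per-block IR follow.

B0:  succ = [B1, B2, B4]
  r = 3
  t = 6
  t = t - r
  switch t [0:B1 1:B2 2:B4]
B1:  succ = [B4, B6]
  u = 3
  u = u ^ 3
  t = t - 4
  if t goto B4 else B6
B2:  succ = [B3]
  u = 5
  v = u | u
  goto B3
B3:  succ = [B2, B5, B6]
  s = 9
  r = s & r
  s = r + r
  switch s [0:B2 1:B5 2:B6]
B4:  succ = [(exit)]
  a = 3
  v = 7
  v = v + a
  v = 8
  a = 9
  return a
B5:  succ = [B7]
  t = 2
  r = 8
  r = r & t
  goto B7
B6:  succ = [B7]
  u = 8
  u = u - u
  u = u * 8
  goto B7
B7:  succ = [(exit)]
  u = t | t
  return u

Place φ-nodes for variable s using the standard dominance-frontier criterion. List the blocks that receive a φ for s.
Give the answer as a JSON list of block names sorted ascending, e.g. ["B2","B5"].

Answer: ["B2", "B6", "B7"]

Working:
idom tree: B1←B0 B2←B0 B3←B2 B4←B0 B5←B3 B6←B0 B7←B0
Join-block Dom:
  B2: preds {B0,B3}: {B0} ∩ {B0,B2,B3} = {B0}; idom=B0
  B4: preds {B0,B1}: {B0} ∩ {B0,B1} = {B0}; idom=B0
  B6: preds {B1,B3}: {B0,B1} ∩ {B0,B2,B3} = {B0}; idom=B0
  B7: preds {B5,B6}: {B0,B2,B3,B5} ∩ {B0,B6} = {B0}; idom=B0

DF walk-up:
  join B2 pred B0: · stop@B0
  join B2 pred B3: B3→B2 stop@B0
  join B4 pred B0: · stop@B0
  join B4 pred B1: B1 stop@B0
  join B6 pred B1: B1 stop@B0
  join B6 pred B3: B3→B2 stop@B0
  join B7 pred B5: B5→B3→B2 stop@B0
  join B7 pred B6: B6 stop@B0
  B0: DF=∅
  B1: DF={B4,B6}
  B2: DF={B2,B6,B7}
  B3: DF={B2,B6,B7}
  B4: DF=∅
  B5: DF={B7}
  B6: DF={B7}
  B7: DF=∅

φ for s: defs {B3}
  DF⁺ = {B2,B6,B7}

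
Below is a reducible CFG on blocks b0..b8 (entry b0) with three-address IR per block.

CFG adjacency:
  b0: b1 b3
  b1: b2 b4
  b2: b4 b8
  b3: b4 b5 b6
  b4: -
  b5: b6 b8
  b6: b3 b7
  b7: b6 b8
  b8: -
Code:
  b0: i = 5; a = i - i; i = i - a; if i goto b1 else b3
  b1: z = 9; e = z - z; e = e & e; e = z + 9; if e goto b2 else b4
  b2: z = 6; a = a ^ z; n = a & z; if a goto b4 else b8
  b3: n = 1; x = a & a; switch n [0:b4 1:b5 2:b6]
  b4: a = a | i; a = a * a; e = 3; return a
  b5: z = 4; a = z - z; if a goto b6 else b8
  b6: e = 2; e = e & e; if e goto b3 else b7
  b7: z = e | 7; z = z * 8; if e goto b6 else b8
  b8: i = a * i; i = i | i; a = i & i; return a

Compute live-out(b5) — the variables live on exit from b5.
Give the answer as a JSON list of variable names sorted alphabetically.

Answer: ["a", "i"]

Working:
Block summaries:
  b0 def {a,i} use ∅
  b1 def {e,z} use ∅
  b2 def {a,n,z} use {a}
  b3 def {n,x} use {a}
  b4 def {a,e} use {a,i}
  b5 def {a,z} use ∅
  b6 def {e} use ∅
  b7 def {z} use {e}
  b8 def {a,i} use {a,i}

Backward fixpoint:
  b0 li=∅ lo={a,i}
  b1 li={a,i} lo={a,i}
  b2 li={a,i} lo={a,i}
  b3 li={a,i} lo={a,i}
  b4 li={a,i} lo=∅
  b5 li={i} lo={a,i}
  b6 li={a,i} lo={a,e,i}
  b7 li={a,e,i} lo={a,i}
  b8 li={a,i} lo=∅

live-out(b5) = ["a", "i"]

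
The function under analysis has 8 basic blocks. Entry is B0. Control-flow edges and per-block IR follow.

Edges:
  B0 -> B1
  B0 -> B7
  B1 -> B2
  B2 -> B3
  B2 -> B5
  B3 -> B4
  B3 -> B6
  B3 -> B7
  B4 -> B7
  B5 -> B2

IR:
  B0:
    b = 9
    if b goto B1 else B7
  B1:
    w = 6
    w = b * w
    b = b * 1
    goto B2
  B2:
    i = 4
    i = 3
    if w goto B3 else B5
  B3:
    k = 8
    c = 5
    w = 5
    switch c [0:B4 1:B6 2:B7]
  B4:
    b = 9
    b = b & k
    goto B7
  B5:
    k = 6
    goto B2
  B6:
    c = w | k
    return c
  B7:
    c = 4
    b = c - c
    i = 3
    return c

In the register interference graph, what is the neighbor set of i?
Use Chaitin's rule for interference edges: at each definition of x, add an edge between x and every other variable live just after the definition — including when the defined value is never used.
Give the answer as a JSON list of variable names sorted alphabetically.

def/use:
  B0: def={b} ue=∅
  B1: def={b,w} ue={b}
  B2: def={i} ue={w}
  B3: def={c,k,w} ue=∅
  B4: def={b} ue={k}
  B5: def={k} ue=∅
  B6: def={c} ue={k,w}
  B7: def={b,c,i} ue=∅

Backward fixpoint:
  live B0: ∅→{b}
  live B1: {b}→{w}
  live B2: {w}→{w}
  live B3: ∅→{k,w}
  live B4: {k}→∅
  live B5: {w}→{w}
  live B6: {k,w}→∅
  live B7: ∅→∅

Interference:
  b: {c,k,w}
  c: {b,i,k,w}
  i: {c,w}
  k: {b,c,w}
  w: {b,c,i,k}

N(i) = ["c", "w"]

Answer: ["c", "w"]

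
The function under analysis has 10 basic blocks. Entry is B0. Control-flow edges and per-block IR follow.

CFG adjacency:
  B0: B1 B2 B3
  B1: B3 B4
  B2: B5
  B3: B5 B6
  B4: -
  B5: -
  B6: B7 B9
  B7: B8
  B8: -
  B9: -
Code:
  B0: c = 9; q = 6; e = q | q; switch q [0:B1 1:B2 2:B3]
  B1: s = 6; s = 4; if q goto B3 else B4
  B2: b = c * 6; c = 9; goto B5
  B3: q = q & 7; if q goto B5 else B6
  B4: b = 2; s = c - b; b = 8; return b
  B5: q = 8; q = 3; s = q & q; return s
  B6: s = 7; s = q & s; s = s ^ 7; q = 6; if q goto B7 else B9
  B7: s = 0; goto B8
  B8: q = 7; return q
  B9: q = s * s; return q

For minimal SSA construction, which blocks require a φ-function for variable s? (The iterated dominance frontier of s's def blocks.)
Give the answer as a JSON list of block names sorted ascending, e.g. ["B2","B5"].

Answer: ["B3", "B5"]

Derivation:
idom tree: B1←B0 B2←B0 B3←B0 B4←B1 B5←B0 B6←B3 B7←B6 B8←B7 B9←B6
Join-block Dom:
  B3: preds {B0,B1}: {B0} ∩ {B0,B1} = {B0}; idom=B0
  B5: preds {B2,B3}: {B0,B2} ∩ {B0,B3} = {B0}; idom=B0

DF derivation:
  B3←B0: walk · to B0
  B3←B1: walk B1 to B0
  B5←B2: walk B2 to B0
  B5←B3: walk B3 to B0
  B0 → ∅
  B1 → {B3}
  B2 → {B5}
  B3 → {B5}
  B4 → ∅
  B5 → ∅
  B6 → ∅
  B7 → ∅
  B8 → ∅
  B9 → ∅

φ for s: defs {B1,B4,B5,B6,B7}
  DF⁺ = {B3,B5}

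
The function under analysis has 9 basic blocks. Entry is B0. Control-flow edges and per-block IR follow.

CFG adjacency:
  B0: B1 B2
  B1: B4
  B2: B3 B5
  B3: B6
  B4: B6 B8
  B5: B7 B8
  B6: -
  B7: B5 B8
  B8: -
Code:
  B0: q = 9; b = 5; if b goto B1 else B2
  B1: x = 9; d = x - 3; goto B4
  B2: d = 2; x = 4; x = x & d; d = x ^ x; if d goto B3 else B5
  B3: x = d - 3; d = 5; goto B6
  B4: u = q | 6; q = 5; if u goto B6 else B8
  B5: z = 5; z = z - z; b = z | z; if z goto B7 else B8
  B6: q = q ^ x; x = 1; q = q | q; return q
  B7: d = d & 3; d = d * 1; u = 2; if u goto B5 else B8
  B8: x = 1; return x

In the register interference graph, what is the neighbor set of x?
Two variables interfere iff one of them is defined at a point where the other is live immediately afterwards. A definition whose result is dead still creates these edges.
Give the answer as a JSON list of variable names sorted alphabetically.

Per-block:
  B0: def={b,q} ue=∅
  B1: def={d,x} ue=∅
  B2: def={d,x} ue=∅
  B3: def={d,x} ue={d}
  B4: def={q,u} ue={q}
  B5: def={b,z} ue=∅
  B6: def={q,x} ue={q,x}
  B7: def={d,u} ue={d}
  B8: def={x} ue=∅

Backward fixpoint:
  live B0: ∅→{q}
  live B1: {q}→{q,x}
  live B2: {q}→{d,q}
  live B3: {d,q}→{q,x}
  live B4: {q,x}→{q,x}
  live B5: {d}→{d}
  live B6: {q,x}→∅
  live B7: {d}→{d}
  live B8: ∅→∅

Conflict graph:
  b: {d,q,z}
  d: {b,q,u,x,z}
  q: {b,d,u,x}
  u: {d,q,x}
  x: {d,q,u}
  z: {b,d}

N(x) = ["d", "q", "u"]

Answer: ["d", "q", "u"]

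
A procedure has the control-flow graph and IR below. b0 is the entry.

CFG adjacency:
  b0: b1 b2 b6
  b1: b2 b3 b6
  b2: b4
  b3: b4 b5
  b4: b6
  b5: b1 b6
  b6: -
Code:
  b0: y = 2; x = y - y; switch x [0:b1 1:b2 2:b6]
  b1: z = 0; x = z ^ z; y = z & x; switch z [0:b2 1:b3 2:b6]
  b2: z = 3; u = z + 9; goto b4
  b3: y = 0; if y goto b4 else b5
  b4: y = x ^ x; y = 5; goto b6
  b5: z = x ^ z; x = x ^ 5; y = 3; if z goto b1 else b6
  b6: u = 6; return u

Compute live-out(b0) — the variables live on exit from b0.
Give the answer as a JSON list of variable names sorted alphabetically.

def/use:
  b0: {x,y} / ∅
  b1: {x,y,z} / ∅
  b2: {u,z} / ∅
  b3: {y} / ∅
  b4: {y} / {x}
  b5: {x,y,z} / {x,z}
  b6: {u} / ∅

Backward fixpoint:
  b0: in=∅ out={x}
  b1: in=∅ out={x,z}
  b2: in={x} out={x}
  b3: in={x,z} out={x,z}
  b4: in={x} out=∅
  b5: in={x,z} out=∅
  b6: in=∅ out=∅

live-out(b0) = ["x"]

Answer: ["x"]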